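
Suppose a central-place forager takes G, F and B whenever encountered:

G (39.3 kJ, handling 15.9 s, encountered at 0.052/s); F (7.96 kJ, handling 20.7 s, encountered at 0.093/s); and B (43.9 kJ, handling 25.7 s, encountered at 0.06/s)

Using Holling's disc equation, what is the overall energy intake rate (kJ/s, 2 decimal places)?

Energy encountered per unit search time: 0.052×39.3 + 0.093×7.96 + 0.06×43.9 = 5.418 kJ/s.
Handling time per unit search time: 0.052×15.9 + 0.093×20.7 + 0.06×25.7 = 4.294.
Rate = 5.418/(1 + 4.294) = 1.023 kJ/s.

1.02 kJ/s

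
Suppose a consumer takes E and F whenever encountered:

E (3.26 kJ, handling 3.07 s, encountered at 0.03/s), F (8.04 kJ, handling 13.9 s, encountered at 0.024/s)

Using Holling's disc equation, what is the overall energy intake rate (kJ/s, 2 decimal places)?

R = (0.03×3.26 + 0.024×8.04) / (1 + 0.03×3.07 + 0.024×13.9) = 0.2908/1.426 = 0.2039 kJ/s.

0.20 kJ/s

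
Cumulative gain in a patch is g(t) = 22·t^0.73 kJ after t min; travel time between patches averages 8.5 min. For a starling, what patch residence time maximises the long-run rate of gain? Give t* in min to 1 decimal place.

Optimal t* satisfies g'(t*) = g(t*)/(T + t*).
g'(t) = 0.73·22·t^-0.27. Setting 0.73·22·t^-0.27 = 22·t^0.73/(8.5+t) gives 0.73(8.5+t) = t, so 0.27·t = 0.73×8.5.
t* = 0.73×8.5/0.27 = 22.98 min.

23.0 min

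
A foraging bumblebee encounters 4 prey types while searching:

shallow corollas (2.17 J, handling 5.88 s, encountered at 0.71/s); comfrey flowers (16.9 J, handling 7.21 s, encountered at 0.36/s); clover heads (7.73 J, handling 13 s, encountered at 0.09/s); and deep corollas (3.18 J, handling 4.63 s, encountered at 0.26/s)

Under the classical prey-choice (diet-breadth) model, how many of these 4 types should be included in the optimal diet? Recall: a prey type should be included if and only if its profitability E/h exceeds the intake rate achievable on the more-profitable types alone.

1

Rank by E/h (J/s): comfrey flowers 2.34, deep corollas 0.687, clover heads 0.595, shallow corollas 0.369. Include each in turn until the next type's E/h falls below the running intake rate.
Rate on top 1: 1.692. deep corollas: 0.687 < 1.692 → exclude; stop.
Optimal diet: comfrey flowers — 1 of 4 types.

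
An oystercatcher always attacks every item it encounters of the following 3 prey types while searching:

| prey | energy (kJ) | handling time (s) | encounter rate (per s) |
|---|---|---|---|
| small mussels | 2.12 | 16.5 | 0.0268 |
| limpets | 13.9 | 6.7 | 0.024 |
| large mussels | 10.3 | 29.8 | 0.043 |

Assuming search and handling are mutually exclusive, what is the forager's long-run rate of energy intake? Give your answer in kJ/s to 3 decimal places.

0.289 kJ/s

Energy encountered per unit search time: 0.0268×2.12 + 0.024×13.9 + 0.043×10.3 = 0.8333 kJ/s.
Handling time per unit search time: 0.0268×16.5 + 0.024×6.7 + 0.043×29.8 = 1.884.
Rate = 0.8333/(1 + 1.884) = 0.2889 kJ/s.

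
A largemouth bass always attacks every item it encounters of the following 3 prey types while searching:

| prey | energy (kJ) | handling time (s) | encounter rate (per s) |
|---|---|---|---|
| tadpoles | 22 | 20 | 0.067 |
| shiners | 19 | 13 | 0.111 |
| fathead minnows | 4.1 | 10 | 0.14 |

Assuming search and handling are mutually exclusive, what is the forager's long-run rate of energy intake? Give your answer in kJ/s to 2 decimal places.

R = (0.067×22 + 0.111×19 + 0.14×4.1) / (1 + 0.067×20 + 0.111×13 + 0.14×10) = 4.157/5.183 = 0.802 kJ/s.

0.80 kJ/s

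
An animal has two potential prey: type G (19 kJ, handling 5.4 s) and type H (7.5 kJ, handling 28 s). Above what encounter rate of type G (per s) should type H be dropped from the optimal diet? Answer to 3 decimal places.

0.015 per s

Drop type H once their profitability E₂/h₂ falls below the rate achievable on type G alone: E₂/h₂ = λE₁/(1 + λh₁).
Solve for λ: λE₁h₂ = E₂(1 + λh₁) → λ(E₁h₂ − E₂h₁) = E₂ → λ = E₂/(E₁h₂ − E₂h₁).
λ = 7.5/(19×28 − 7.5×5.4) = 7.5/491.5 = 0.01526 per s.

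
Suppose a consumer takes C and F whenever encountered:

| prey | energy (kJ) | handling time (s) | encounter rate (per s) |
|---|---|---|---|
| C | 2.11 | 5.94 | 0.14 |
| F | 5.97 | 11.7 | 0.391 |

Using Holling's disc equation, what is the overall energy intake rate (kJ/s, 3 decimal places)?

0.410 kJ/s

Energy encountered per unit search time: 0.14×2.11 + 0.391×5.97 = 2.63 kJ/s.
Handling time per unit search time: 0.14×5.94 + 0.391×11.7 = 5.406.
Rate = 2.63/(1 + 5.406) = 0.4105 kJ/s.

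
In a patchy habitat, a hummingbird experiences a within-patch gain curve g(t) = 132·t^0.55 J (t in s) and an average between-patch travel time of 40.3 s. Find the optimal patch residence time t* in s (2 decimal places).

Maximise g(t)/(T+t): set derivative to zero → g'(t)(T+t) = g(t).
g'(t) = 0.55·132·t^-0.45. Setting 0.55·132·t^-0.45 = 132·t^0.55/(40.3+t) gives 0.55(40.3+t) = t, so 0.45·t = 0.55×40.3.
t* = 0.55×40.3/0.45 = 49.26 s.

49.26 s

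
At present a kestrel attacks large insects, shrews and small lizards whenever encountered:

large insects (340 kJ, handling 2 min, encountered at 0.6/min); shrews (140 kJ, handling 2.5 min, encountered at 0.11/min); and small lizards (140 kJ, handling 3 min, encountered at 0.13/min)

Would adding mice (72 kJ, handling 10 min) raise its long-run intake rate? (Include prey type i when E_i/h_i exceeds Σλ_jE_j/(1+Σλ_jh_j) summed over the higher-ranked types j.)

Intake rate on the current diet: R = (0.6×340 + 0.11×140 + 0.13×140) / (1 + 0.6×2 + 0.11×2.5 + 0.13×3) = 237.6/2.865 = 82.93 kJ/min.
Profitability of mice: 72/10 = 7.2 kJ/min.
Since 7.2 < R, time spent handling mice is better spent searching.

No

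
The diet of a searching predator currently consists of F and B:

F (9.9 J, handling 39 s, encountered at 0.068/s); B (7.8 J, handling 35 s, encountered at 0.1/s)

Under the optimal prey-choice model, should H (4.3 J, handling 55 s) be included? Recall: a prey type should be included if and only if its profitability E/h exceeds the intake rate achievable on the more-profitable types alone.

Intake rate on the current diet: R = (0.068×9.9 + 0.1×7.8) / (1 + 0.068×39 + 0.1×35) = 1.453/7.152 = 0.2032 J/s.
Profitability of H: 4.3/55 = 0.07818 J/s.
0.07818 < 0.2032, so adding H would lower the average — exclude it.

No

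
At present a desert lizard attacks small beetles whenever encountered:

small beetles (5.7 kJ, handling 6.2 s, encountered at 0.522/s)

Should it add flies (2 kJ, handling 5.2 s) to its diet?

No

On small beetles alone, R = ΣλE/(1+Σλh) = 2.975/4.236 = 0.7023 kJ/s.
Profitability of flies: 2/5.2 = 0.3846 kJ/s.
0.3846 < 0.7023, so adding flies would lower the average — exclude it.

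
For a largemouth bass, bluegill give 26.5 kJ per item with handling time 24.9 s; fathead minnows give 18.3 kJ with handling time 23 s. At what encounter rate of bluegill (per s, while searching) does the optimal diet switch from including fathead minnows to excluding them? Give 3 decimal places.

0.119 per s

Drop fathead minnows once their profitability E₂/h₂ falls below the rate achievable on bluegill alone: E₂/h₂ = λE₁/(1 + λh₁).
Solve for λ: λE₁h₂ = E₂(1 + λh₁) → λ(E₁h₂ − E₂h₁) = E₂ → λ = E₂/(E₁h₂ − E₂h₁).
λ = 18.3/(26.5×23 − 18.3×24.9) = 18.3/153.8 = 0.119 per s.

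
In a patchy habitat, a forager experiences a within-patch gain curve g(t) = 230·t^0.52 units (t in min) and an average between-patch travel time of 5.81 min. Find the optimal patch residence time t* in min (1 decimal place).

6.3 min

Maximise g(t)/(T+t): set derivative to zero → g'(t)(T+t) = g(t).
g'(t) = 0.52·230·t^-0.48. Setting 0.52·230·t^-0.48 = 230·t^0.52/(5.81+t) gives 0.52(5.81+t) = t, so 0.48·t = 0.52×5.81.
t* = 0.52×5.81/0.48 = 6.294 min.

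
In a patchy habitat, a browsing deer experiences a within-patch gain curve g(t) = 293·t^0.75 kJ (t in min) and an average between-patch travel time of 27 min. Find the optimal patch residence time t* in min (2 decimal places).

Optimal t* satisfies g'(t*) = g(t*)/(T + t*).
g'(t) = 0.75·293·t^-0.25. Setting 0.75·293·t^-0.25 = 293·t^0.75/(27+t) gives 0.75(27+t) = t, so 0.25·t = 0.75×27.
t* = 0.75×27/0.25 = 81 min.

81.00 min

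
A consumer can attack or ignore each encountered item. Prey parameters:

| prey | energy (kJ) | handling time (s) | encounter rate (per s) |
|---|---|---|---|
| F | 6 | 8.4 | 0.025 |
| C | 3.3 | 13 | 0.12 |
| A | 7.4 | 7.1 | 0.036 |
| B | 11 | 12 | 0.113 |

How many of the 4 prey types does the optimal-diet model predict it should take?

3

Profitabilities (E/h, kJ/s): A 1.04, B 0.917, F 0.714, C 0.254. Add prey in this order while the next type's profitability exceeds the intake rate on those already taken.
Rate on top 1: 0.2122. B: 0.917 > 0.2122 → include.
Rate on top 2: 0.578. F: 0.714 > 0.578 → include.
Rate on top 3: 0.5881. C: 0.254 < 0.5881 → exclude; stop.
Optimal diet: A, B, F — 3 of 4 types.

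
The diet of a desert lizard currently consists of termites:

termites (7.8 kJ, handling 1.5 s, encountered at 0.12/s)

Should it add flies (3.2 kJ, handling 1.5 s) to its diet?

Yes

Current rate: (0.12×7.8)/(1 + 0.12×1.5) = 0.7932 kJ/s.
flies: E/h = 3.2/1.5 = 2.133 kJ/s.
Since 2.133 > R, including flies increases the long-run rate.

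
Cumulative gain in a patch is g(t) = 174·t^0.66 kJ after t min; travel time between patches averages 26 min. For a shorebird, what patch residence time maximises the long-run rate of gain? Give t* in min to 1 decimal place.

50.5 min

Maximise g(t)/(T+t): set derivative to zero → g'(t)(T+t) = g(t).
g'(t) = 0.66·174·t^-0.34. Setting 0.66·174·t^-0.34 = 174·t^0.66/(26+t) gives 0.66(26+t) = t, so 0.34·t = 0.66×26.
t* = 0.66×26/0.34 = 50.47 min.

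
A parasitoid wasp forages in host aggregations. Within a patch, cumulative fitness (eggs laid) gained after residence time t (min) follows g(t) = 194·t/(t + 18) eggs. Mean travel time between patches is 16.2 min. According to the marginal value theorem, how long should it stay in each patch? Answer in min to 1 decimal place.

By the marginal value theorem, leave when the instantaneous gain rate g'(t) equals the habitat-wide average g(t)/(T + t).
g'(t) = 194·18/(t + 18)². Setting 194·18/(t+18)² = 194t/[(t+18)(16.2+t)] gives 18(16.2+t) = t(t+18), so t² = 18×16.2 = 291.6.
t* = √291.6 = 17.08 min.

17.1 min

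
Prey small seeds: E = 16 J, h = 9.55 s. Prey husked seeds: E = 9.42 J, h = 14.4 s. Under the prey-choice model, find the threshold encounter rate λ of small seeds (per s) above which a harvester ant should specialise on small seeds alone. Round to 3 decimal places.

At the threshold, the rate on small seeds alone equals the profitability of husked seeds: λ·16/(1 + λ·9.55) = 9.42/14.4 = 0.6542.
Rearranging, λ(16 − 0.6542×9.55) = 0.6542, so λ = 0.6542/9.753 = 0.06708 per s.

0.067 per s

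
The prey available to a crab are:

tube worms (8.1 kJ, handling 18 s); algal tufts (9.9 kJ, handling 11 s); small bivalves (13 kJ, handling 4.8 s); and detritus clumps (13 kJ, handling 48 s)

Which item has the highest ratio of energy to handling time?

Profitability E/h (kJ/s): tube worms = 8.1/18 = 0.45, algal tufts = 9.9/11 = 0.9, small bivalves = 13/4.8 = 2.71, detritus clumps = 13/48 = 0.271.
Ranked: small bivalves > algal tufts > tube worms > detritus clumps.

small bivalves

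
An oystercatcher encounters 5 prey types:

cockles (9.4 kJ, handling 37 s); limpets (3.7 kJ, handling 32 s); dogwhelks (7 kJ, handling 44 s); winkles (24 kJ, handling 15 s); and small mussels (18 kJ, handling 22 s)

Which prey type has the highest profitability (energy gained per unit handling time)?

winkles

In descending order of E/h:
winkles: 24/15 = 1.6 kJ/s
small mussels: 18/22 = 0.818 kJ/s
cockles: 9.4/37 = 0.254 kJ/s
dogwhelks: 7/44 = 0.159 kJ/s
limpets: 3.7/32 = 0.116 kJ/s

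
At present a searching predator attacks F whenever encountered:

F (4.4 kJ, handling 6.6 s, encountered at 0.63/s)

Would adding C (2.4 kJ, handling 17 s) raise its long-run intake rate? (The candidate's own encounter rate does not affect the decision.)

No

On F alone, R = ΣλE/(1+Σλh) = 2.772/5.158 = 0.5374 kJ/s.
C: E/h = 2.4/17 = 0.1412 kJ/s.
0.1412 < 0.5374, so adding C would lower the average — exclude it.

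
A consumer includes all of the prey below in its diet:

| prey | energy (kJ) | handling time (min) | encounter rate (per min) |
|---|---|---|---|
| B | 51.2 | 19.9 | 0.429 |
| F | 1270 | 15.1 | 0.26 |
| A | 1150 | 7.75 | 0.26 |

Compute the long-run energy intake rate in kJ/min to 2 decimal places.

42.07 kJ/min

R = Σλ_iE_i / (1 + Σλ_ih_i)
Numerator: 0.429×51.2 + 0.26×1270 + 0.26×1150 = 651.2
Denominator: 1 + 0.429×19.9 + 0.26×15.1 + 0.26×7.75 = 15.48
R = 651.2/15.48 = 42.07 kJ/min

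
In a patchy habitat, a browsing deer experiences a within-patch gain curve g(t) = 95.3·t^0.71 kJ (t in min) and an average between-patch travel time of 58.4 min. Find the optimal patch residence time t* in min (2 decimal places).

Optimal t* satisfies g'(t*) = g(t*)/(T + t*).
g'(t) = 0.71·95.3·t^-0.29. Setting 0.71·95.3·t^-0.29 = 95.3·t^0.71/(58.4+t) gives 0.71(58.4+t) = t, so 0.29·t = 0.71×58.4.
t* = 0.71×58.4/0.29 = 143 min.

142.98 min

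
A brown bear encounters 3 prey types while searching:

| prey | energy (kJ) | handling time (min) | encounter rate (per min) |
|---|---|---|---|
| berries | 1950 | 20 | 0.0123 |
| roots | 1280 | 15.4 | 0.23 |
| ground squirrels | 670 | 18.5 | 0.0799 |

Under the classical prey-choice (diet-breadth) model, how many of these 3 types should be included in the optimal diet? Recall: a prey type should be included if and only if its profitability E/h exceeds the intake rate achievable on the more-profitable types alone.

2

Rank by E/h (kJ/min): berries 97.5, roots 83.1, ground squirrels 36.2. Include each in turn until the next type's E/h falls below the running intake rate.
Rate on top 1: 19.25. roots: 83.1 > 19.25 → include.
Rate on top 2: 66.5. ground squirrels: 36.2 < 66.5 → exclude; stop.
Optimal diet: berries, roots — 2 of 3 types.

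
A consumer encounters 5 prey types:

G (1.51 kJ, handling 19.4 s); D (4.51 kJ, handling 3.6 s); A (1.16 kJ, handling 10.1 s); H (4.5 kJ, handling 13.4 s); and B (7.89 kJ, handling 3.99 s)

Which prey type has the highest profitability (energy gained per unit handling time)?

Profitability E/h (kJ/s): G = 1.51/19.4 = 0.0778, D = 4.51/3.6 = 1.25, A = 1.16/10.1 = 0.115, H = 4.5/13.4 = 0.336, B = 7.89/3.99 = 1.98.
Ranked: B > D > H > A > G.

B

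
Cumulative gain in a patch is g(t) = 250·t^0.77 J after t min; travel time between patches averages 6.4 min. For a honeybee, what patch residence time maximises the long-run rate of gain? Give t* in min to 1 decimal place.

21.4 min

By the marginal value theorem, leave when the instantaneous gain rate g'(t) equals the habitat-wide average g(t)/(T + t).
g'(t) = 0.77·250·t^-0.23. Setting 0.77·250·t^-0.23 = 250·t^0.77/(6.4+t) gives 0.77(6.4+t) = t, so 0.23·t = 0.77×6.4.
t* = 0.77×6.4/0.23 = 21.43 min.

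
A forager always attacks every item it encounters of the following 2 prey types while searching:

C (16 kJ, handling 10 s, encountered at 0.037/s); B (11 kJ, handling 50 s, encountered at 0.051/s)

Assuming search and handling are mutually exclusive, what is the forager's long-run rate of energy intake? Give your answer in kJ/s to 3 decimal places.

0.294 kJ/s

R = Σλ_iE_i / (1 + Σλ_ih_i)
Numerator: 0.037×16 + 0.051×11 = 1.153
Denominator: 1 + 0.037×10 + 0.051×50 = 3.92
R = 1.153/3.92 = 0.2941 kJ/s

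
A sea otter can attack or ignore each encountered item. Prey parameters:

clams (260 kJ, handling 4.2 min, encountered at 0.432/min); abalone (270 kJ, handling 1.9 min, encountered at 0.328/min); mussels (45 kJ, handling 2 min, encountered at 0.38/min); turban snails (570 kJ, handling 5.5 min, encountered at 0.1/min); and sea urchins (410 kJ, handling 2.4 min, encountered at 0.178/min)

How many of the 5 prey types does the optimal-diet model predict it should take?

3

Profitabilities (E/h, kJ/min): sea urchins 171, abalone 142, turban snails 104, clams 61.9, mussels 22.5. Add prey in this order while the next type's profitability exceeds the intake rate on those already taken.
Rate on top 1: 51.14. abalone: 142 > 51.14 → include.
Rate on top 2: 78.78. turban snails: 104 > 78.78 → include.
Rate on top 3: 84.04. clams: 61.9 < 84.04 → exclude; stop.
Optimal diet: sea urchins, abalone, turban snails — 3 of 5 types.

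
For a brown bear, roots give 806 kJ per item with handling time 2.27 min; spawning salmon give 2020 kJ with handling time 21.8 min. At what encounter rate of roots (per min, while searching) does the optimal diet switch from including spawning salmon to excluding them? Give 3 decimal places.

0.156 per min

The zero-one rule: include spawning salmon iff E₂/h₂ > λE₁/(1+λh₁). Equality gives the switch point.
λE₁h₂ = E₂ + λE₂h₁ ⇒ λ = E₂/(E₁h₂ − E₂h₁) = 2020/(1.757e+04 − 4585) = 0.1556 per min.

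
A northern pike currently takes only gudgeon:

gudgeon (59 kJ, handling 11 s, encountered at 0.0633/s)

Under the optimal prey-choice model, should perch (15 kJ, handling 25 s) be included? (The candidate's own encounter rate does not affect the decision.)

No

On gudgeon alone, R = ΣλE/(1+Σλh) = 3.735/1.696 = 2.202 kJ/s.
Profitability of perch: 15/25 = 0.6 kJ/s.
Since 0.6 < R, time spent handling perch is better spent searching.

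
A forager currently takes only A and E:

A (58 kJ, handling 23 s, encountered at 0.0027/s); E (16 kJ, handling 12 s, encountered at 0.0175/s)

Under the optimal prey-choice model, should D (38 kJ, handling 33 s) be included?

On A and E alone, R = ΣλE/(1+Σλh) = 0.4366/1.272 = 0.3432 kJ/s.
D: E/h = 38/33 = 1.152 kJ/s.
Since 1.152 > R, including D increases the long-run rate.

Yes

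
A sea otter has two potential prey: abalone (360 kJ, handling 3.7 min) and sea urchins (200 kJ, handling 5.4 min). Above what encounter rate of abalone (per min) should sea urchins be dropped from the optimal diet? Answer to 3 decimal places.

0.166 per min

The zero-one rule: include sea urchins iff E₂/h₂ > λE₁/(1+λh₁). Equality gives the switch point.
λE₁h₂ = E₂ + λE₂h₁ ⇒ λ = E₂/(E₁h₂ − E₂h₁) = 200/(1944 − 740) = 0.1661 per min.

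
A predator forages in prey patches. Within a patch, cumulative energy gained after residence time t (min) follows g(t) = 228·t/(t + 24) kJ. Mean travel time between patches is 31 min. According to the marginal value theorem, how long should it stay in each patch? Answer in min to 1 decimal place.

Optimal t* satisfies g'(t*) = g(t*)/(T + t*).
g'(t) = 228·24/(t + 24)². Setting 228·24/(t+24)² = 228t/[(t+24)(31+t)] gives 24(31+t) = t(t+24), so t² = 24×31 = 744.
t* = √744 = 27.28 min.

27.3 min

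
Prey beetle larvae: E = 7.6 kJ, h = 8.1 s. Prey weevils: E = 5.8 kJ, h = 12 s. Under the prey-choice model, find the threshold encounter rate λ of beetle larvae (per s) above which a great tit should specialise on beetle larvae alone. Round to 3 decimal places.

Drop weevils once their profitability E₂/h₂ falls below the rate achievable on beetle larvae alone: E₂/h₂ = λE₁/(1 + λh₁).
Solve for λ: λE₁h₂ = E₂(1 + λh₁) → λ(E₁h₂ − E₂h₁) = E₂ → λ = E₂/(E₁h₂ − E₂h₁).
λ = 5.8/(7.6×12 − 5.8×8.1) = 5.8/44.22 = 0.1312 per s.

0.131 per s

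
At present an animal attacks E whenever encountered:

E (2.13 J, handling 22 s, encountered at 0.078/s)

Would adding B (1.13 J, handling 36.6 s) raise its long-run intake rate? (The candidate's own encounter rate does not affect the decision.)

No

On E alone, R = ΣλE/(1+Σλh) = 0.1661/2.716 = 0.06117 J/s.
B: E/h = 1.13/36.6 = 0.03087 J/s.
0.03087 < 0.06117, so adding B would lower the average — exclude it.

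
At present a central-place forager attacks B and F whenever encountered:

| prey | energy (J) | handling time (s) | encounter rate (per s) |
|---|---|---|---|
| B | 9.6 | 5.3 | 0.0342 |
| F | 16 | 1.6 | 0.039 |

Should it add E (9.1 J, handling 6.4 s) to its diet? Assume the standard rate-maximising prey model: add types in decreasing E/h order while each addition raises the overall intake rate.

Yes

On B and F alone, R = ΣλE/(1+Σλh) = 0.9523/1.244 = 0.7657 J/s.
Profitability of E: 9.1/6.4 = 1.422 J/s.
1.422 > 0.7657, so adding E raises the average — include it.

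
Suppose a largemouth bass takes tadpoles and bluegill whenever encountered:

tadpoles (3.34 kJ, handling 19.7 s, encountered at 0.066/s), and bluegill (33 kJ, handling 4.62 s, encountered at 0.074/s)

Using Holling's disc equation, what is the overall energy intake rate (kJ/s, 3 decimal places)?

1.008 kJ/s

R = Σλ_iE_i / (1 + Σλ_ih_i)
Numerator: 0.066×3.34 + 0.074×33 = 2.662
Denominator: 1 + 0.066×19.7 + 0.074×4.62 = 2.642
R = 2.662/2.642 = 1.008 kJ/s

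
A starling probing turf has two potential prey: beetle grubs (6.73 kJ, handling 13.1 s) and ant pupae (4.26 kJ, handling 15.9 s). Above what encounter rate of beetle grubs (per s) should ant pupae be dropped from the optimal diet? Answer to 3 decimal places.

0.083 per s

Drop ant pupae once their profitability E₂/h₂ falls below the rate achievable on beetle grubs alone: E₂/h₂ = λE₁/(1 + λh₁).
Solve for λ: λE₁h₂ = E₂(1 + λh₁) → λ(E₁h₂ − E₂h₁) = E₂ → λ = E₂/(E₁h₂ − E₂h₁).
λ = 4.26/(6.73×15.9 − 4.26×13.1) = 4.26/51.2 = 0.0832 per s.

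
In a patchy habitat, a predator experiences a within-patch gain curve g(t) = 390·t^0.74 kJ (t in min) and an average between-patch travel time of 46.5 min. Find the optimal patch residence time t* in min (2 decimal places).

132.35 min

Maximise g(t)/(T+t): set derivative to zero → g'(t)(T+t) = g(t).
g'(t) = 0.74·390·t^-0.26. Setting 0.74·390·t^-0.26 = 390·t^0.74/(46.5+t) gives 0.74(46.5+t) = t, so 0.26·t = 0.74×46.5.
t* = 0.74×46.5/0.26 = 132.3 min.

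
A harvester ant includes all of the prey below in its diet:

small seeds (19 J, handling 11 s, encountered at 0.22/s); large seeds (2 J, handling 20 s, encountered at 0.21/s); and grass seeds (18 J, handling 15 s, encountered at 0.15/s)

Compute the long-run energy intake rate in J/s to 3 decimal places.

0.740 J/s

R = Σλ_iE_i / (1 + Σλ_ih_i)
Numerator: 0.22×19 + 0.21×2 + 0.15×18 = 7.3
Denominator: 1 + 0.22×11 + 0.21×20 + 0.15×15 = 9.87
R = 7.3/9.87 = 0.7396 J/s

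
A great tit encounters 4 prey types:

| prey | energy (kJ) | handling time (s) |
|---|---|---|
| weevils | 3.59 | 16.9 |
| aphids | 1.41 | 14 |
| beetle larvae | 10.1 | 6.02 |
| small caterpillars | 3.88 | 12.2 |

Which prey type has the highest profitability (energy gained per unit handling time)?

In descending order of E/h:
beetle larvae: 10.1/6.02 = 1.68 kJ/s
small caterpillars: 3.88/12.2 = 0.318 kJ/s
weevils: 3.59/16.9 = 0.212 kJ/s
aphids: 1.41/14 = 0.101 kJ/s

beetle larvae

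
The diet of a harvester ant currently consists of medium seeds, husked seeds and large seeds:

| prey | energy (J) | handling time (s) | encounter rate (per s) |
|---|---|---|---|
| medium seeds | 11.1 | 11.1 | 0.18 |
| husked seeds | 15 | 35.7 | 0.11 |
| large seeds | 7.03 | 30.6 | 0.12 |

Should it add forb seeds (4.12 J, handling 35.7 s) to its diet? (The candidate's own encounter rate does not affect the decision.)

No

On medium seeds, husked seeds and large seeds alone, R = ΣλE/(1+Σλh) = 4.492/10.6 = 0.4239 J/s.
forb seeds: E/h = 4.12/35.7 = 0.1154 J/s.
0.1154 < 0.4239, so adding forb seeds would lower the average — exclude it.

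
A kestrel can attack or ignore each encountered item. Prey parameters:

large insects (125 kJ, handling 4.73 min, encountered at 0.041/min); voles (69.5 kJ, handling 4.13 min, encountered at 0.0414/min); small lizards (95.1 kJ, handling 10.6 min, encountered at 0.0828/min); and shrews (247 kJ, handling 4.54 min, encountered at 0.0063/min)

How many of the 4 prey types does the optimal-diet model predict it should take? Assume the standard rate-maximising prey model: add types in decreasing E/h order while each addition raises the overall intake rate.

4

Profitabilities (E/h, kJ/min): shrews 54.4, large insects 26.4, voles 16.8, small lizards 8.97. Add prey in this order while the next type's profitability exceeds the intake rate on those already taken.
Rate on top 1: 1.513. large insects: 26.4 > 1.513 → include.
Rate on top 2: 5.465. voles: 16.8 > 5.465 → include.
Rate on top 3: 6.859. small lizards: 8.97 > 6.859 → include.
Optimal diet: shrews, large insects, voles, small lizards — 4 of 4 types.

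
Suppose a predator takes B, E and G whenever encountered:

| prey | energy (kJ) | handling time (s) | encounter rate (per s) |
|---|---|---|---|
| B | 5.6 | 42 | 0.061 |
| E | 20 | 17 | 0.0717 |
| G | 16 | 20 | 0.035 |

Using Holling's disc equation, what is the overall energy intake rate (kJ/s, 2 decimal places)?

R = Σλ_iE_i / (1 + Σλ_ih_i)
Numerator: 0.061×5.6 + 0.0717×20 + 0.035×16 = 2.336
Denominator: 1 + 0.061×42 + 0.0717×17 + 0.035×20 = 5.481
R = 2.336/5.481 = 0.4261 kJ/s

0.43 kJ/s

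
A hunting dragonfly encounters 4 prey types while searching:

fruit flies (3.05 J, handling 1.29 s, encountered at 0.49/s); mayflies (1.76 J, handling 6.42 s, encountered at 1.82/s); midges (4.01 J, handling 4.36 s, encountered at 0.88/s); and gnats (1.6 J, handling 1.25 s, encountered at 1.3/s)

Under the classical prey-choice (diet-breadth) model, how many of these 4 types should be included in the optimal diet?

Rank by E/h (J/s): fruit flies 2.36, gnats 1.28, midges 0.92, mayflies 0.274. Include each in turn until the next type's E/h falls below the running intake rate.
Rate on top 1: 0.9157. gnats: 1.28 > 0.9157 → include.
Rate on top 2: 1.097. midges: 0.92 < 1.097 → exclude; stop.
Optimal diet: fruit flies, gnats — 2 of 4 types.

2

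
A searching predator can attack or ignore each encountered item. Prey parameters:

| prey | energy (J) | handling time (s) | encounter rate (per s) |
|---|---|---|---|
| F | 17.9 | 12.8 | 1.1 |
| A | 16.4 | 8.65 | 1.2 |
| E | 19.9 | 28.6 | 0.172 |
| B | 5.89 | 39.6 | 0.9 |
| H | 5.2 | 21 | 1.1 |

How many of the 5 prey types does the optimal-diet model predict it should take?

Profitabilities (E/h, J/s): A 1.9, F 1.4, E 0.696, H 0.248, B 0.149. Add prey in this order while the next type's profitability exceeds the intake rate on those already taken.
Rate on top 1: 1.729. F: 1.4 < 1.729 → exclude; stop.
Optimal diet: A — 1 of 5 types.

1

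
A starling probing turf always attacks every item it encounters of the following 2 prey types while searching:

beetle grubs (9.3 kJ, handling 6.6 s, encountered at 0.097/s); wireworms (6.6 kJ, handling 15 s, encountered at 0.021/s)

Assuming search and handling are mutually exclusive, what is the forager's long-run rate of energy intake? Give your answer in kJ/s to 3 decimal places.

R = Σλ_iE_i / (1 + Σλ_ih_i)
Numerator: 0.097×9.3 + 0.021×6.6 = 1.041
Denominator: 1 + 0.097×6.6 + 0.021×15 = 1.955
R = 1.041/1.955 = 0.5323 kJ/s

0.532 kJ/s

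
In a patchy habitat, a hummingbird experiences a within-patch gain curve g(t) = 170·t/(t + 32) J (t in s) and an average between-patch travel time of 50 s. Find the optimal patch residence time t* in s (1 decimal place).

40.0 s

Maximise g(t)/(T+t): set derivative to zero → g'(t)(T+t) = g(t).
g'(t) = 170·32/(t + 32)². Setting 170·32/(t+32)² = 170t/[(t+32)(50+t)] gives 32(50+t) = t(t+32), so t² = 32×50 = 1600.
t* = √1600 = 40 s.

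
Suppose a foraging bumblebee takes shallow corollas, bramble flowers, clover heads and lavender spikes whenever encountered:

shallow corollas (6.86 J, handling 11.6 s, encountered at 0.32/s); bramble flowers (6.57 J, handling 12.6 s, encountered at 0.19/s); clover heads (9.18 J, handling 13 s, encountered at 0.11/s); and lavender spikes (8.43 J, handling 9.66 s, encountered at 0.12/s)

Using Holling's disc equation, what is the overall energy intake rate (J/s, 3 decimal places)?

R = Σλ_iE_i / (1 + Σλ_ih_i)
Numerator: 0.32×6.86 + 0.19×6.57 + 0.11×9.18 + 0.12×8.43 = 5.465
Denominator: 1 + 0.32×11.6 + 0.19×12.6 + 0.11×13 + 0.12×9.66 = 9.695
R = 5.465/9.695 = 0.5637 J/s

0.564 J/s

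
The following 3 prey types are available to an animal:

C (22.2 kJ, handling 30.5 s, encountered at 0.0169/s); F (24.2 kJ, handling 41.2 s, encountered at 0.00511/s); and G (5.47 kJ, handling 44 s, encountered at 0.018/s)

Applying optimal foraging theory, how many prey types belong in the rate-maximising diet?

Profitabilities (E/h, kJ/s): C 0.728, F 0.587, G 0.124. Add prey in this order while the next type's profitability exceeds the intake rate on those already taken.
Rate on top 1: 0.2476. F: 0.587 > 0.2476 → include.
Rate on top 2: 0.289. G: 0.124 < 0.289 → exclude; stop.
Optimal diet: C, F — 2 of 3 types.

2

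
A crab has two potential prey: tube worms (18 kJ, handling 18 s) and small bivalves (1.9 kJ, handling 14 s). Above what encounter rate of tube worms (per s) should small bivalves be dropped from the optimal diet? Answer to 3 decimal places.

At the threshold, the rate on tube worms alone equals the profitability of small bivalves: λ·18/(1 + λ·18) = 1.9/14 = 0.1357.
Rearranging, λ(18 − 0.1357×18) = 0.1357, so λ = 0.1357/15.56 = 0.008724 per s.

0.009 per s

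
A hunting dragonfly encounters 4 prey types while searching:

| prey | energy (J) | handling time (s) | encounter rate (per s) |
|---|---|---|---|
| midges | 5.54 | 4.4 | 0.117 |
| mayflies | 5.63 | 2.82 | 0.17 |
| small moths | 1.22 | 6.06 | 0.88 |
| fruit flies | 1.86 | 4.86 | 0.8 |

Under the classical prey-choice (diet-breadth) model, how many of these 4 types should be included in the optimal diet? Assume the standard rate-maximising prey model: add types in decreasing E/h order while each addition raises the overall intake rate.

Rank by E/h (J/s): mayflies 2, midges 1.26, fruit flies 0.383, small moths 0.201. Include each in turn until the next type's E/h falls below the running intake rate.
Rate on top 1: 0.647. midges: 1.26 > 0.647 → include.
Rate on top 2: 0.805. fruit flies: 0.383 < 0.805 → exclude; stop.
Optimal diet: mayflies, midges — 2 of 4 types.

2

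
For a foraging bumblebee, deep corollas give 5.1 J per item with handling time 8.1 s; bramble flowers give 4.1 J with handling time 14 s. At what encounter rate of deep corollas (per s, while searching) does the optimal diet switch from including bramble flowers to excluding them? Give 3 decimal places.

0.107 per s

At the threshold, the rate on deep corollas alone equals the profitability of bramble flowers: λ·5.1/(1 + λ·8.1) = 4.1/14 = 0.2929.
Rearranging, λ(5.1 − 0.2929×8.1) = 0.2929, so λ = 0.2929/2.728 = 0.1074 per s.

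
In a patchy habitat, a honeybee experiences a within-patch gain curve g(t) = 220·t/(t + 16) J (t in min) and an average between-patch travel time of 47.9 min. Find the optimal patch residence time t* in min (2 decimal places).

27.68 min

Optimal t* satisfies g'(t*) = g(t*)/(T + t*).
g'(t) = 220·16/(t + 16)². Setting 220·16/(t+16)² = 220t/[(t+16)(47.9+t)] gives 16(47.9+t) = t(t+16), so t² = 16×47.9 = 766.4.
t* = √766.4 = 27.68 min.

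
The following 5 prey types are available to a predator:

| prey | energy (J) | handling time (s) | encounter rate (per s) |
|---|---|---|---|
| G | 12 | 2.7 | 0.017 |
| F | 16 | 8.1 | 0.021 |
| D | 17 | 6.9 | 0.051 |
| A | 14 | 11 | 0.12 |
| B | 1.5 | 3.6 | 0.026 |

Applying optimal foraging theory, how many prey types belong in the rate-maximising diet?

Profitabilities (E/h, J/s): G 4.44, D 2.46, F 1.98, A 1.27, B 0.417. Add prey in this order while the next type's profitability exceeds the intake rate on those already taken.
Rate on top 1: 0.195. D: 2.46 > 0.195 → include.
Rate on top 2: 0.7662. F: 1.98 > 0.7662 → include.
Rate on top 3: 0.8974. A: 1.27 > 0.8974 → include.
Rate on top 4: 1.069. B: 0.417 < 1.069 → exclude; stop.
Optimal diet: G, D, F, A — 4 of 5 types.

4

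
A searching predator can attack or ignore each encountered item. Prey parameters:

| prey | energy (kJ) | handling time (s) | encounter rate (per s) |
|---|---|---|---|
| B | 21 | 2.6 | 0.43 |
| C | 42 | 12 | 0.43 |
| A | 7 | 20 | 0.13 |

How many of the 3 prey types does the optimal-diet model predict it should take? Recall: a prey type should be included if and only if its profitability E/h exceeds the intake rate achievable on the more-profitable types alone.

1

Profitabilities (E/h, kJ/s): B 8.08, C 3.5, A 0.35. Add prey in this order while the next type's profitability exceeds the intake rate on those already taken.
Rate on top 1: 4.263. C: 3.5 < 4.263 → exclude; stop.
Optimal diet: B — 1 of 3 types.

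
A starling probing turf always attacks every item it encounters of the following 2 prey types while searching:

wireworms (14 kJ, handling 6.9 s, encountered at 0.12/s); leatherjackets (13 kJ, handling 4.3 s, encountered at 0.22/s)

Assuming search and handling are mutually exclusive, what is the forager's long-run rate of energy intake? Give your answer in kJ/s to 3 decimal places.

R = Σλ_iE_i / (1 + Σλ_ih_i)
Numerator: 0.12×14 + 0.22×13 = 4.54
Denominator: 1 + 0.12×6.9 + 0.22×4.3 = 2.774
R = 4.54/2.774 = 1.637 kJ/s

1.637 kJ/s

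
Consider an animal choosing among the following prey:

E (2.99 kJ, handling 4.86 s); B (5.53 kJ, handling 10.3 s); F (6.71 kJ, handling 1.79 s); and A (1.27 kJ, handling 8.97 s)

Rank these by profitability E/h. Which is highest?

F

Profitability E/h (kJ/s): E = 2.99/4.86 = 0.615, B = 5.53/10.3 = 0.537, F = 6.71/1.79 = 3.75, A = 1.27/8.97 = 0.142.
Ranked: F > E > B > A.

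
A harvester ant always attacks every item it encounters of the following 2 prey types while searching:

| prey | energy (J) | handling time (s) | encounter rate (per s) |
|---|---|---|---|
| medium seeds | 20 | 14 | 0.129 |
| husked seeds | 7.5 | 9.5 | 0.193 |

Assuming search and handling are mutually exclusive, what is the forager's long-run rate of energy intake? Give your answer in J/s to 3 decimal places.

0.868 J/s

R = (0.129×20 + 0.193×7.5) / (1 + 0.129×14 + 0.193×9.5) = 4.027/4.639 = 0.8681 J/s.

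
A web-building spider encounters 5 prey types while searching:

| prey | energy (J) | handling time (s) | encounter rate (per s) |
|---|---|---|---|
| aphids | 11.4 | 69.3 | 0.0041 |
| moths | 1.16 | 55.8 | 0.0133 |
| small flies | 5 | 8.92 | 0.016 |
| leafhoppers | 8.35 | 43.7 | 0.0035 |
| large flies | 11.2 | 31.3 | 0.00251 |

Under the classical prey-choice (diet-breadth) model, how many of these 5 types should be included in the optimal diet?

4

E/h in descending order: small flies 0.561, large flies 0.358, leafhoppers 0.191, aphids 0.165, moths 0.0208 J/s. The optimal diet is the largest prefix of this list for which every included type satisfies E_i/h_i > R on the types above it.
Rate on top 1: 0.07001. large flies: 0.358 > 0.07001 → include.
Rate on top 2: 0.08852. leafhoppers: 0.191 > 0.08852 → include.
Rate on top 3: 0.09994. aphids: 0.165 > 0.09994 → include.
Rate on top 4: 0.111. moths: 0.0208 < 0.111 → exclude; stop.
Optimal diet: small flies, large flies, leafhoppers, aphids — 4 of 5 types.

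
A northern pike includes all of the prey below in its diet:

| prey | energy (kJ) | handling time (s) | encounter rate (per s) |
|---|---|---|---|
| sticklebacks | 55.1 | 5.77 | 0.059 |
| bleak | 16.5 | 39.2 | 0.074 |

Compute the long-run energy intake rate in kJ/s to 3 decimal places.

1.054 kJ/s

R = Σλ_iE_i / (1 + Σλ_ih_i)
Numerator: 0.059×55.1 + 0.074×16.5 = 4.472
Denominator: 1 + 0.059×5.77 + 0.074×39.2 = 4.241
R = 4.472/4.241 = 1.054 kJ/s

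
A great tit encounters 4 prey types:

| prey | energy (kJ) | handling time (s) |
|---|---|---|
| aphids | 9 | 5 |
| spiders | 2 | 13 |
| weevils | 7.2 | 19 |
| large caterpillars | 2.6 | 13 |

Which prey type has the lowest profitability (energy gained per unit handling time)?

spiders

In descending order of E/h:
aphids: 9/5 = 1.8 kJ/s
weevils: 7.2/19 = 0.379 kJ/s
large caterpillars: 2.6/13 = 0.2 kJ/s
spiders: 2/13 = 0.154 kJ/s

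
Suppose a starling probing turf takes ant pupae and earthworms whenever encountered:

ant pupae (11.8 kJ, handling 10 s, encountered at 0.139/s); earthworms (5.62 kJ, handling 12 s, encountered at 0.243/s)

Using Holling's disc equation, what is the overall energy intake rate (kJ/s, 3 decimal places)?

Energy encountered per unit search time: 0.139×11.8 + 0.243×5.62 = 3.006 kJ/s.
Handling time per unit search time: 0.139×10 + 0.243×12 = 4.306.
Rate = 3.006/(1 + 4.306) = 0.5665 kJ/s.

0.567 kJ/s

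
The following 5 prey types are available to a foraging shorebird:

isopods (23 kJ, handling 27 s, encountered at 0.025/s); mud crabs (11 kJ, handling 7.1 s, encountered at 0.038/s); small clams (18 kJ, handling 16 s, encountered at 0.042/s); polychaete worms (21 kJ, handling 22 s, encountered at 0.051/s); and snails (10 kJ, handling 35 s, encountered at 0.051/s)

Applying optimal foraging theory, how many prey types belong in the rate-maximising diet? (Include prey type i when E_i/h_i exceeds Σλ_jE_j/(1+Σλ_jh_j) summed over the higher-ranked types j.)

4

Profitabilities (E/h, kJ/s): mud crabs 1.55, small clams 1.12, polychaete worms 0.955, isopods 0.852, snails 0.286. Add prey in this order while the next type's profitability exceeds the intake rate on those already taken.
Rate on top 1: 0.3292. small clams: 1.12 > 0.3292 → include.
Rate on top 2: 0.6046. polychaete worms: 0.955 > 0.6046 → include.
Rate on top 3: 0.7328. isopods: 0.852 > 0.7328 → include.
Rate on top 4: 0.7543. snails: 0.286 < 0.7543 → exclude; stop.
Optimal diet: mud crabs, small clams, polychaete worms, isopods — 4 of 5 types.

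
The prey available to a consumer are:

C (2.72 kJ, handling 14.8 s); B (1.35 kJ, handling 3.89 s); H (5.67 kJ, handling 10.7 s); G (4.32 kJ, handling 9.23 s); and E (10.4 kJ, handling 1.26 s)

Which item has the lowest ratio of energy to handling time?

Profitability E/h (kJ/s): C = 2.72/14.8 = 0.184, B = 1.35/3.89 = 0.347, H = 5.67/10.7 = 0.53, G = 4.32/9.23 = 0.468, E = 10.4/1.26 = 8.25.
Ranked: E > H > G > B > C.

C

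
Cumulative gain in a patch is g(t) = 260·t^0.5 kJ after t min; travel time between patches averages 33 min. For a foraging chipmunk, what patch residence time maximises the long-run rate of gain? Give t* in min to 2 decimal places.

33.00 min

Maximise g(t)/(T+t): set derivative to zero → g'(t)(T+t) = g(t).
g'(t) = 0.5·260·t^-0.5. Setting 0.5·260·t^-0.5 = 260·t^0.5/(33+t) gives 0.5(33+t) = t, so 0.50·t = 0.5×33.
t* = 0.5×33/0.50 = 33 min.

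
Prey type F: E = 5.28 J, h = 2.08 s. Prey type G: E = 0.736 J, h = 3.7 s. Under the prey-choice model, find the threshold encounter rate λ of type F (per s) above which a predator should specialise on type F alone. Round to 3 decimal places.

The zero-one rule: include type G iff E₂/h₂ > λE₁/(1+λh₁). Equality gives the switch point.
λE₁h₂ = E₂ + λE₂h₁ ⇒ λ = E₂/(E₁h₂ − E₂h₁) = 0.736/(19.54 − 1.531) = 0.04088 per s.

0.041 per s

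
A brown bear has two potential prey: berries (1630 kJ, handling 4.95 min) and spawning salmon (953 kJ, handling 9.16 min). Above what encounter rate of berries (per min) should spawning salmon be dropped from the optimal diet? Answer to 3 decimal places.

0.093 per min

The zero-one rule: include spawning salmon iff E₂/h₂ > λE₁/(1+λh₁). Equality gives the switch point.
λE₁h₂ = E₂ + λE₂h₁ ⇒ λ = E₂/(E₁h₂ − E₂h₁) = 953/(1.493e+04 − 4717) = 0.09331 per min.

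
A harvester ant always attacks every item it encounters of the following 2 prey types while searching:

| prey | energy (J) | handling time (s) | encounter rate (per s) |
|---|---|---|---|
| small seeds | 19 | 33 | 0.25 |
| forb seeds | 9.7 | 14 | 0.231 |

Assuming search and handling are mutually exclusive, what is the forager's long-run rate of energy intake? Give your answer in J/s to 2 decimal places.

R = Σλ_iE_i / (1 + Σλ_ih_i)
Numerator: 0.25×19 + 0.231×9.7 = 6.991
Denominator: 1 + 0.25×33 + 0.231×14 = 12.48
R = 6.991/12.48 = 0.56 J/s

0.56 J/s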